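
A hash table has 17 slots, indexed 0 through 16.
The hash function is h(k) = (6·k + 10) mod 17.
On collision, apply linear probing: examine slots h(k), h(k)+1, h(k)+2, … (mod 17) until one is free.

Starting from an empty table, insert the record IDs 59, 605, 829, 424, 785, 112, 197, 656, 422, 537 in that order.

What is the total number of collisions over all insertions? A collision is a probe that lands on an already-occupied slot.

21

Insert 59: h=7, slot 7 empty → index 7.
Insert 605: h=2, slot 2 empty → index 2.
Insert 829: h=3, slot 3 empty → index 3.
Insert 424: h=4, slot 4 empty → index 4.
Insert 785: h=11, slot 11 empty → index 11.
Insert 112: h=2, slots 2,3,4 occupied → index 5.
Insert 197: h=2, slots 2,3,4,5 occupied → index 6.
Insert 656: h=2, slots 2,3,4,5,6,7 occupied → index 8.
Insert 422: h=9, slot 9 empty → index 9.
Insert 537: h=2, slots 2,3,4,5,6,7,8,9 occupied → index 10.
Table: [-, -, 605, 829, 424, 112, 197, 59, 656, 422, 537, 785, -, -, -, -, -]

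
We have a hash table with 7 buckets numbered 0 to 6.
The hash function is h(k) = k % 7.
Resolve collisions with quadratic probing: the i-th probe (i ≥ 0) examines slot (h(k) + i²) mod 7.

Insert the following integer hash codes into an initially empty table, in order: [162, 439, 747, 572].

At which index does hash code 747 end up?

6

Insert 162: h=1, slot 1 empty → index 1.
Insert 439: h=5, slot 5 empty → index 5.
Insert 747: h=5, slot 5 occupied → index 6.
Insert 572: h=5, slots 5,6 occupied → index 2.
Table: [—, 162, 572, —, —, 439, 747]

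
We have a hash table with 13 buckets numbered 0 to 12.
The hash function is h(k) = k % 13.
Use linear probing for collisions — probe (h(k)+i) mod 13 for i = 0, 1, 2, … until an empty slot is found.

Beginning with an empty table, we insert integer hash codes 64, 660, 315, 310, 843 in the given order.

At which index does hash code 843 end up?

0

64 hashes to 12; slot 12 is free → place at 12.
660 hashes to 10; slot 10 is free → place at 10.
315 hashes to 3; slot 3 is free → place at 3.
310 hashes to 11; slot 11 is free → place at 11.
843 hashes to 11; 11,12 taken → place at 0.
Table: [843, ., ., 315, ., ., ., ., ., ., 660, 310, 64]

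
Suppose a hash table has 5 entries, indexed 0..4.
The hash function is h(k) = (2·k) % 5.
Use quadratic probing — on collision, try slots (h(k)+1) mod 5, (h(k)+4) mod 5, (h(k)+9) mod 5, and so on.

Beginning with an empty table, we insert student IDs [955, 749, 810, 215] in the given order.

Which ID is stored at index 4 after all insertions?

Insert 955: h=0, slot 0 empty => index 0.
Insert 749: h=3, slot 3 empty => index 3.
Insert 810: h=0, slot 0 occupied => index 1.
Insert 215: h=0, slots 0,1 occupied => index 4.
Table: [955, 810, ., 749, 215]

215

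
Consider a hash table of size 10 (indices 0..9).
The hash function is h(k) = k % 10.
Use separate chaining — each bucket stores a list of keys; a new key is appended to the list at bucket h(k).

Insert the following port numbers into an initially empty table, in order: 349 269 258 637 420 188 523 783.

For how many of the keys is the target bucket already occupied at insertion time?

349 → bucket 9
269 → bucket 9 (collision)
258 → bucket 8
637 → bucket 7
420 → bucket 0
188 → bucket 8 (collision)
523 → bucket 3
783 → bucket 3 (collision)
Final buckets:
0: 420
1: ∅
2: ∅
3: 523 -> 783
4: ∅
5: ∅
6: ∅
7: 637
8: 258 -> 188
9: 349 -> 269

3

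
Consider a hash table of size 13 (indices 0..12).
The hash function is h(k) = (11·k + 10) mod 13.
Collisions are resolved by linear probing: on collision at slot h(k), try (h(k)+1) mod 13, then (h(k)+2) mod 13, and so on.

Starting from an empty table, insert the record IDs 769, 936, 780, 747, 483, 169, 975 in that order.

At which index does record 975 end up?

1

Insert 769: h=6, slot 6 empty => index 6.
Insert 936: h=10, slot 10 empty => index 10.
Insert 780: h=10, slot 10 occupied => index 11.
Insert 747: h=11, slot 11 occupied => index 12.
Insert 483: h=6, slot 6 occupied => index 7.
Insert 169: h=10, slots 10,11,12 occupied => index 0.
Insert 975: h=10, slots 10,11,12,0 occupied => index 1.
Table: [169, 975, -, -, -, -, 769, 483, -, -, 936, 780, 747]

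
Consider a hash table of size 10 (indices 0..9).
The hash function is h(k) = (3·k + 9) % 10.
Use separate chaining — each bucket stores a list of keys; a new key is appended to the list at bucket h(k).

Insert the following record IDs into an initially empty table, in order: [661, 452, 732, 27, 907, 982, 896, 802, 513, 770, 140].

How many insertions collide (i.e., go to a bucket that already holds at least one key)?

5

Insert 661: h=2, bucket 2 empty -> new chain.
Insert 452: h=5, bucket 5 empty -> new chain.
Insert 732: h=5, bucket 5 nonempty -> append to chain.
Insert 27: h=0, bucket 0 empty -> new chain.
Insert 907: h=0, bucket 0 nonempty -> append to chain.
Insert 982: h=5, bucket 5 nonempty -> append to chain.
Insert 896: h=7, bucket 7 empty -> new chain.
Insert 802: h=5, bucket 5 nonempty -> append to chain.
Insert 513: h=8, bucket 8 empty -> new chain.
Insert 770: h=9, bucket 9 empty -> new chain.
Insert 140: h=9, bucket 9 nonempty -> append to chain.
Final buckets:
0: 27 -> 907
1: -
2: 661
3: -
4: -
5: 452 -> 732 -> 982 -> 802
6: -
7: 896
8: 513
9: 770 -> 140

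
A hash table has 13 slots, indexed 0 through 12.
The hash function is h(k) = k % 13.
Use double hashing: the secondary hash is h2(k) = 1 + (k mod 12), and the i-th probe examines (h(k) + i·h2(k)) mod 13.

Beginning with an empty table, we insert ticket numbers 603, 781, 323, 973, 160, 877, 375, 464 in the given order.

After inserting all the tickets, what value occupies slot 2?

375

603: h=5 -> slot 5
781: h=1 -> slot 1
323: h=11 -> slot 11
973: h=11, h2=2, probe 11,0 -> slot 0
160: h=4 -> slot 4
877: h=6 -> slot 6
375: h=11, h2=4, probe 11,2 -> slot 2
464: h=9 -> slot 9
Table: [973, 781, 375, ., 160, 603, 877, ., ., 464, ., 323, .]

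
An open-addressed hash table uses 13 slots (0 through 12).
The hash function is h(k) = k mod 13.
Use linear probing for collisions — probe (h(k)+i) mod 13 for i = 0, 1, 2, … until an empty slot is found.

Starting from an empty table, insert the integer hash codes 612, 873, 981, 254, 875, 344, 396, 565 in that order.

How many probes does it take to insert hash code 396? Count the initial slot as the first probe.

4

Insert 612: h=1, slot 1 empty → index 1.
Insert 873: h=2, slot 2 empty → index 2.
Insert 981: h=6, slot 6 empty → index 6.
Insert 254: h=7, slot 7 empty → index 7.
Insert 875: h=4, slot 4 empty → index 4.
Insert 344: h=6, slots 6,7 occupied → index 8.
Insert 396: h=6, slots 6,7,8 occupied → index 9.
Insert 565: h=6, slots 6,7,8,9 occupied → index 10.
Table: [-, 612, 873, -, 875, -, 981, 254, 344, 396, 565, -, -]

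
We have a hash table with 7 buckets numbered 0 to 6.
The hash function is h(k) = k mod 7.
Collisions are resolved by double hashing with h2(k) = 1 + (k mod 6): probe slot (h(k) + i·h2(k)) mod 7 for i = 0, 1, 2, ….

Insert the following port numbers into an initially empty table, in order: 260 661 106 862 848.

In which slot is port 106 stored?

Insert 260: h=1, slot 1 empty → index 1.
Insert 661: h=3, slot 3 empty → index 3.
Insert 106: h=1, h2=5, slot 1 occupied → index 6.
Insert 862: h=1, h2=5, slots 1,6 occupied → index 4.
Insert 848: h=1, h2=3, slots 1,4 occupied → index 0.
Table: [848, 260, ., 661, 862, ., 106]

6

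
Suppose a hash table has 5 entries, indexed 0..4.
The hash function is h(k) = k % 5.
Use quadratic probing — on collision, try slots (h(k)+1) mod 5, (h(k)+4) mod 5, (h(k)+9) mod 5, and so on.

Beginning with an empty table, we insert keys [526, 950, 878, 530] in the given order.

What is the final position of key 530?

526: h=1 → slot 1
950: h=0 → slot 0
878: h=3 → slot 3
530: h=0, probe 0,1,4 → slot 4
Table: [950, 526, ∅, 878, 530]

4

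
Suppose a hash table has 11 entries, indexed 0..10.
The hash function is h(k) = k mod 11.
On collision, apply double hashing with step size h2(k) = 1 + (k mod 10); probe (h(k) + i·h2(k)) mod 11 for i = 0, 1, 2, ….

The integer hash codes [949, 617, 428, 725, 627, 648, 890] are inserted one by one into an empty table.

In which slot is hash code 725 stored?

Insert 949: h=3, slot 3 empty -> index 3.
Insert 617: h=1, slot 1 empty -> index 1.
Insert 428: h=10, slot 10 empty -> index 10.
Insert 725: h=10, h2=6, slot 10 occupied -> index 5.
Insert 627: h=0, slot 0 empty -> index 0.
Insert 648: h=10, h2=9, slot 10 occupied -> index 8.
Insert 890: h=10, h2=1, slots 10,0,1 occupied -> index 2.
Table: [627, 617, 890, 949, ∅, 725, ∅, ∅, 648, ∅, 428]

5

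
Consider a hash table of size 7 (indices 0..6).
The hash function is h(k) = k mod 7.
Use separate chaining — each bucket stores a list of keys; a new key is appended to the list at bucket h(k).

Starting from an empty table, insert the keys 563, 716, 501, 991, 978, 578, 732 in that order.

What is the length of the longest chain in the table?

563 -> bucket 3
716 -> bucket 2
501 -> bucket 4
991 -> bucket 4 (collision)
978 -> bucket 5
578 -> bucket 4 (collision)
732 -> bucket 4 (collision)
Final buckets:
0: .
1: .
2: 716
3: 563
4: 501 -> 991 -> 578 -> 732
5: 978
6: .

4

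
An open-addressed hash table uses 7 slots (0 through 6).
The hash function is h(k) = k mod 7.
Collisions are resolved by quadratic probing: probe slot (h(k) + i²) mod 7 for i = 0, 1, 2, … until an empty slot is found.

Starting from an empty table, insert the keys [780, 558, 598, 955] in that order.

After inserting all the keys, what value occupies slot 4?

598

Insert 780: h=3, slot 3 empty => index 3.
Insert 558: h=5, slot 5 empty => index 5.
Insert 598: h=3, slot 3 occupied => index 4.
Insert 955: h=3, slots 3,4 occupied => index 0.
Table: [955, ., ., 780, 598, 558, .]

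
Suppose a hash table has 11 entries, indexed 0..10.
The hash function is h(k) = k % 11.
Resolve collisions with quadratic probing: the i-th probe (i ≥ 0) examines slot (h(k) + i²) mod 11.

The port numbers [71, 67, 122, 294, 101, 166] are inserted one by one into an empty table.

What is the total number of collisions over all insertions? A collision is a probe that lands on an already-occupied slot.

5

Insert 71: h=5, slot 5 empty → index 5.
Insert 67: h=1, slot 1 empty → index 1.
Insert 122: h=1, slot 1 occupied → index 2.
Insert 294: h=8, slot 8 empty → index 8.
Insert 101: h=2, slot 2 occupied → index 3.
Insert 166: h=1, slots 1,2,5 occupied → index 10.
Table: [∅, 67, 122, 101, ∅, 71, ∅, ∅, 294, ∅, 166]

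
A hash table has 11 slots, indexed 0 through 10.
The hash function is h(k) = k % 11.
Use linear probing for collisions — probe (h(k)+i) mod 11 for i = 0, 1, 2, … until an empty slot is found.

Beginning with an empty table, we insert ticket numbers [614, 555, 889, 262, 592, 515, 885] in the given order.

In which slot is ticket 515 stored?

2

Insert 614: h=9, slot 9 empty => index 9.
Insert 555: h=5, slot 5 empty => index 5.
Insert 889: h=9, slot 9 occupied => index 10.
Insert 262: h=9, slots 9,10 occupied => index 0.
Insert 592: h=9, slots 9,10,0 occupied => index 1.
Insert 515: h=9, slots 9,10,0,1 occupied => index 2.
Insert 885: h=5, slot 5 occupied => index 6.
Table: [262, 592, 515, _, _, 555, 885, _, _, 614, 889]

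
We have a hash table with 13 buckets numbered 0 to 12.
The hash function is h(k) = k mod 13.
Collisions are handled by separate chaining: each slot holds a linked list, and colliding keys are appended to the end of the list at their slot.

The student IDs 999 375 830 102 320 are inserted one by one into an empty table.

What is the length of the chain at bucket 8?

999 → bucket 11
375 → bucket 11 (collision)
830 → bucket 11 (collision)
102 → bucket 11 (collision)
320 → bucket 8
Final buckets:
0: ∅
1: ∅
2: ∅
3: ∅
4: ∅
5: ∅
6: ∅
7: ∅
8: 320
9: ∅
10: ∅
11: 999 -> 375 -> 830 -> 102
12: ∅

1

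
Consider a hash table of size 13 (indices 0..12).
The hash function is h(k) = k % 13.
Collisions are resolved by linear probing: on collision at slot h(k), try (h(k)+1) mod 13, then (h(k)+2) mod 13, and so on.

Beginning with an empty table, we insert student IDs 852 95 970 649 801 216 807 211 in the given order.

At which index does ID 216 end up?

10

852 hashes to 7; slot 7 is free -> place at 7.
95 hashes to 4; slot 4 is free -> place at 4.
970 hashes to 8; slot 8 is free -> place at 8.
649 hashes to 12; slot 12 is free -> place at 12.
801 hashes to 8; 8 taken -> place at 9.
216 hashes to 8; 8,9 taken -> place at 10.
807 hashes to 1; slot 1 is free -> place at 1.
211 hashes to 3; slot 3 is free -> place at 3.
Table: [., 807, ., 211, 95, ., ., 852, 970, 801, 216, ., 649]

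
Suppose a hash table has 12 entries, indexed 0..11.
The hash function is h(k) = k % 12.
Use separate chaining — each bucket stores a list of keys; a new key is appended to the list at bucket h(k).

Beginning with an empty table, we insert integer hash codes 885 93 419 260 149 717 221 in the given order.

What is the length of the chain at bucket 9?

3

885 → bucket 9
93 → bucket 9 (collision)
419 → bucket 11
260 → bucket 8
149 → bucket 5
717 → bucket 9 (collision)
221 → bucket 5 (collision)
Final buckets:
0: -
1: -
2: -
3: -
4: -
5: 149 -> 221
6: -
7: -
8: 260
9: 885 -> 93 -> 717
10: -
11: 419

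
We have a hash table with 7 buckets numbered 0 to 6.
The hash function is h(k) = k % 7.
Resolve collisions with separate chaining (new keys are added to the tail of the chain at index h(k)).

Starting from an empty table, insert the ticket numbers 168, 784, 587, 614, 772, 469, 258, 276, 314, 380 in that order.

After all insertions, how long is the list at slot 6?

3

168 -> bucket 0
784 -> bucket 0 (collision)
587 -> bucket 6
614 -> bucket 5
772 -> bucket 2
469 -> bucket 0 (collision)
258 -> bucket 6 (collision)
276 -> bucket 3
314 -> bucket 6 (collision)
380 -> bucket 2 (collision)
Final buckets:
0: 168 -> 784 -> 469
1: ∅
2: 772 -> 380
3: 276
4: ∅
5: 614
6: 587 -> 258 -> 314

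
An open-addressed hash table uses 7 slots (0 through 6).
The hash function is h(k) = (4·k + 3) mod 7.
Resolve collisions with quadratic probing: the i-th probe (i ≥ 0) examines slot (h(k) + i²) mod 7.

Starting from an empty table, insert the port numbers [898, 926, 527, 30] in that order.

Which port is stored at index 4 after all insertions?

898 hashes to 4; slot 4 is free → place at 4.
926 hashes to 4; 4 taken → place at 5.
527 hashes to 4; 4,5 taken → place at 1.
30 hashes to 4; 4,5,1 taken → place at 6.
Table: [—, 527, —, —, 898, 926, 30]

898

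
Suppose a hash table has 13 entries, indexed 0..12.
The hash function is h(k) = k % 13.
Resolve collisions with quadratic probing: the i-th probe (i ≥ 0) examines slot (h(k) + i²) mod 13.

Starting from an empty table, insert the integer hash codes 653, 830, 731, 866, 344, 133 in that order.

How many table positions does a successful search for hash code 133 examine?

Insert 653: h=3, slot 3 empty → index 3.
Insert 830: h=11, slot 11 empty → index 11.
Insert 731: h=3, slot 3 occupied → index 4.
Insert 866: h=8, slot 8 empty → index 8.
Insert 344: h=6, slot 6 empty → index 6.
Insert 133: h=3, slots 3,4 occupied → index 7.
Table: [∅, ∅, ∅, 653, 731, ∅, 344, 133, 866, ∅, ∅, 830, ∅]
Lookup 133: h=3, probe 3,4,7 → found at 7.

3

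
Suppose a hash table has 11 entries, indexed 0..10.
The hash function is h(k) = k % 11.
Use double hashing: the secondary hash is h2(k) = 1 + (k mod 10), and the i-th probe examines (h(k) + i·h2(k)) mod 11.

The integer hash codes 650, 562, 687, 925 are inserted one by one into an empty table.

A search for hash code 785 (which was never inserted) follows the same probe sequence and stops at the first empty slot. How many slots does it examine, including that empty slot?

2

Insert 650: h=1, slot 1 empty -> index 1.
Insert 562: h=1, h2=3, slot 1 occupied -> index 4.
Insert 687: h=5, slot 5 empty -> index 5.
Insert 925: h=1, h2=6, slot 1 occupied -> index 7.
Table: [_, 650, _, _, 562, 687, _, 925, _, _, _]
Lookup 785: h=4, h2=6, probe 4,10 → slot 10 empty, not found.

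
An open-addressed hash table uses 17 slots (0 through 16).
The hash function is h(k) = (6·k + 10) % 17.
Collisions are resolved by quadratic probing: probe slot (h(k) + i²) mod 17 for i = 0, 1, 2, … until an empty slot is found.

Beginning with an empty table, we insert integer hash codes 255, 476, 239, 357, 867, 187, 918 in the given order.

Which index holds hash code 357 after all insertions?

255: h=10 → slot 10
476: h=10, probe 10,11 → slot 11
239: h=16 → slot 16
357: h=10, probe 10,11,14 → slot 14
867: h=10, probe 10,11,14,2 → slot 2
187: h=10, probe 10,11,14,2,9 → slot 9
918: h=10, probe 10,11,14,2,9,1 → slot 1
Table: [∅, 918, 867, ∅, ∅, ∅, ∅, ∅, ∅, 187, 255, 476, ∅, ∅, 357, ∅, 239]

14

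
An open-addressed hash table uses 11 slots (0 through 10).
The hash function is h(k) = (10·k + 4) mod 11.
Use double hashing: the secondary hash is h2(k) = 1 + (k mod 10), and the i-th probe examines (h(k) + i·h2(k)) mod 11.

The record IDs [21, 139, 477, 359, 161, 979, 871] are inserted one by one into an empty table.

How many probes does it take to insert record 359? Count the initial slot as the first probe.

2

Insert 21: h=5, slot 5 empty => index 5.
Insert 139: h=8, slot 8 empty => index 8.
Insert 477: h=0, slot 0 empty => index 0.
Insert 359: h=8, h2=10, slot 8 occupied => index 7.
Insert 161: h=8, h2=2, slot 8 occupied => index 10.
Insert 979: h=4, slot 4 empty => index 4.
Insert 871: h=2, slot 2 empty => index 2.
Table: [477, -, 871, -, 979, 21, -, 359, 139, -, 161]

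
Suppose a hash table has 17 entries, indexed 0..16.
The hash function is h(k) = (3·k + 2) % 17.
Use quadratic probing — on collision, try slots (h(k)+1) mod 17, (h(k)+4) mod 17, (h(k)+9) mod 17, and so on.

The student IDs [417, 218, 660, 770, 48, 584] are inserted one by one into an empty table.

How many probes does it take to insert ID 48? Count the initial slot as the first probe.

3

417 hashes to 12; slot 12 is free → place at 12.
218 hashes to 10; slot 10 is free → place at 10.
660 hashes to 10; 10 taken → place at 11.
770 hashes to 0; slot 0 is free → place at 0.
48 hashes to 10; 10,11 taken → place at 14.
584 hashes to 3; slot 3 is free → place at 3.
Table: [770, _, _, 584, _, _, _, _, _, _, 218, 660, 417, _, 48, _, _]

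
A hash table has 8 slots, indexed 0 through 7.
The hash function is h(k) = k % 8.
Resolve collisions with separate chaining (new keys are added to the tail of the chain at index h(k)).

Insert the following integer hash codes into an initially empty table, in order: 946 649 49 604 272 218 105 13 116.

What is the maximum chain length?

3

946 -> bucket 2
649 -> bucket 1
49 -> bucket 1 (collision)
604 -> bucket 4
272 -> bucket 0
218 -> bucket 2 (collision)
105 -> bucket 1 (collision)
13 -> bucket 5
116 -> bucket 4 (collision)
Final buckets:
0: 272
1: 649 -> 49 -> 105
2: 946 -> 218
3: —
4: 604 -> 116
5: 13
6: —
7: —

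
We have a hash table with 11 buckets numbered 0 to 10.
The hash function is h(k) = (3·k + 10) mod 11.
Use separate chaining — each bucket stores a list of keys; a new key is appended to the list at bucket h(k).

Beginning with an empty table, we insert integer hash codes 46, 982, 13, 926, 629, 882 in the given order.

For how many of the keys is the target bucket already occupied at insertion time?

4

Insert 46: h=5, bucket 5 empty -> new chain.
Insert 982: h=8, bucket 8 empty -> new chain.
Insert 13: h=5, bucket 5 nonempty -> append to chain.
Insert 926: h=5, bucket 5 nonempty -> append to chain.
Insert 629: h=5, bucket 5 nonempty -> append to chain.
Insert 882: h=5, bucket 5 nonempty -> append to chain.
Final buckets:
0: -
1: -
2: -
3: -
4: -
5: 46 -> 13 -> 926 -> 629 -> 882
6: -
7: -
8: 982
9: -
10: -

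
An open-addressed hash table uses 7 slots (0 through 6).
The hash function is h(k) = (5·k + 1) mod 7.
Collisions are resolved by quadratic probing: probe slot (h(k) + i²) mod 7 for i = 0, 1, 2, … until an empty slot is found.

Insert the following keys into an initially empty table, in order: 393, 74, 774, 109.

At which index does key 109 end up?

393 hashes to 6; slot 6 is free -> place at 6.
74 hashes to 0; slot 0 is free -> place at 0.
774 hashes to 0; 0 taken -> place at 1.
109 hashes to 0; 0,1 taken -> place at 4.
Table: [74, 774, ., ., 109, ., 393]

4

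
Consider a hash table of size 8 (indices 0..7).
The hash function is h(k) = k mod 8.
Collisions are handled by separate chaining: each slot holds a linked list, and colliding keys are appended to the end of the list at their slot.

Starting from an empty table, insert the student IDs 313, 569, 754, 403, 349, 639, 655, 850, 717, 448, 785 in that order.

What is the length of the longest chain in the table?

3

Insert 313: h=1, bucket 1 empty → new chain.
Insert 569: h=1, bucket 1 nonempty → append to chain.
Insert 754: h=2, bucket 2 empty → new chain.
Insert 403: h=3, bucket 3 empty → new chain.
Insert 349: h=5, bucket 5 empty → new chain.
Insert 639: h=7, bucket 7 empty → new chain.
Insert 655: h=7, bucket 7 nonempty → append to chain.
Insert 850: h=2, bucket 2 nonempty → append to chain.
Insert 717: h=5, bucket 5 nonempty → append to chain.
Insert 448: h=0, bucket 0 empty → new chain.
Insert 785: h=1, bucket 1 nonempty → append to chain.
Final buckets:
0: 448
1: 313 -> 569 -> 785
2: 754 -> 850
3: 403
4: —
5: 349 -> 717
6: —
7: 639 -> 655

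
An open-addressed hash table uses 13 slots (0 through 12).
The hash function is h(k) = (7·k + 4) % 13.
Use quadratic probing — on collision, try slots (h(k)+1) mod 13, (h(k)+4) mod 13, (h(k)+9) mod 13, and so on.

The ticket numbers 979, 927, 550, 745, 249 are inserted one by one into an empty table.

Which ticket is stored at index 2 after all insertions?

979 hashes to 6; slot 6 is free => place at 6.
927 hashes to 6; 6 taken => place at 7.
550 hashes to 6; 6,7 taken => place at 10.
745 hashes to 6; 6,7,10 taken => place at 2.
249 hashes to 5; slot 5 is free => place at 5.
Table: [_, _, 745, _, _, 249, 979, 927, _, _, 550, _, _]

745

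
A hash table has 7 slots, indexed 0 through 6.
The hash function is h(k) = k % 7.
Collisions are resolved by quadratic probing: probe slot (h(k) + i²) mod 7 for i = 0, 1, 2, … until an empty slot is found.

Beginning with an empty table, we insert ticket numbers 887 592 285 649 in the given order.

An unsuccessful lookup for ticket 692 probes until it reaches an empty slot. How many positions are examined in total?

2

887 hashes to 5; slot 5 is free -> place at 5.
592 hashes to 4; slot 4 is free -> place at 4.
285 hashes to 5; 5 taken -> place at 6.
649 hashes to 5; 5,6 taken -> place at 2.
Table: [-, -, 649, -, 592, 887, 285]
Lookup 692: h=6, probe 6,0 → slot 0 empty, not found.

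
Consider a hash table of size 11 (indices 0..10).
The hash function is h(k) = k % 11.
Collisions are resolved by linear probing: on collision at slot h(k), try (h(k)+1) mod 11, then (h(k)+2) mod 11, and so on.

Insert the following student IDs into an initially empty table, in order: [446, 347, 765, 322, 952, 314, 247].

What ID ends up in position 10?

314

Insert 446: h=6, slot 6 empty => index 6.
Insert 347: h=6, slot 6 occupied => index 7.
Insert 765: h=6, slots 6,7 occupied => index 8.
Insert 322: h=3, slot 3 empty => index 3.
Insert 952: h=6, slots 6,7,8 occupied => index 9.
Insert 314: h=6, slots 6,7,8,9 occupied => index 10.
Insert 247: h=5, slot 5 empty => index 5.
Table: [_, _, _, 322, _, 247, 446, 347, 765, 952, 314]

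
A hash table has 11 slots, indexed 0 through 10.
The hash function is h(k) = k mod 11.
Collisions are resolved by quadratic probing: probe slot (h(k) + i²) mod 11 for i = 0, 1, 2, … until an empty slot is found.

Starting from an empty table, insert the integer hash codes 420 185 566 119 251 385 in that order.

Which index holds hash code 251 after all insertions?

7

420 hashes to 2; slot 2 is free -> place at 2.
185 hashes to 9; slot 9 is free -> place at 9.
566 hashes to 5; slot 5 is free -> place at 5.
119 hashes to 9; 9 taken -> place at 10.
251 hashes to 9; 9,10,2 taken -> place at 7.
385 hashes to 0; slot 0 is free -> place at 0.
Table: [385, ∅, 420, ∅, ∅, 566, ∅, 251, ∅, 185, 119]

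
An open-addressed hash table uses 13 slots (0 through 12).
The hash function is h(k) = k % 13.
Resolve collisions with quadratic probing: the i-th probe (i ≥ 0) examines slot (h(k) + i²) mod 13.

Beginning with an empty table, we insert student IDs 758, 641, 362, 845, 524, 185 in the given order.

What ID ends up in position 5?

Insert 758: h=4, slot 4 empty → index 4.
Insert 641: h=4, slot 4 occupied → index 5.
Insert 362: h=11, slot 11 empty → index 11.
Insert 845: h=0, slot 0 empty → index 0.
Insert 524: h=4, slots 4,5 occupied → index 8.
Insert 185: h=3, slot 3 empty → index 3.
Table: [845, —, —, 185, 758, 641, —, —, 524, —, —, 362, —]

641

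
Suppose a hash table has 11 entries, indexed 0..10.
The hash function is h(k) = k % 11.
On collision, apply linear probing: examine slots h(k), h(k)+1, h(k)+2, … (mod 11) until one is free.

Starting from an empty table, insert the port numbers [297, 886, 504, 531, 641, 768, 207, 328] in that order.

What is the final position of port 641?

297 hashes to 0; slot 0 is free => place at 0.
886 hashes to 6; slot 6 is free => place at 6.
504 hashes to 9; slot 9 is free => place at 9.
531 hashes to 3; slot 3 is free => place at 3.
641 hashes to 3; 3 taken => place at 4.
768 hashes to 9; 9 taken => place at 10.
207 hashes to 9; 9,10,0 taken => place at 1.
328 hashes to 9; 9,10,0,1 taken => place at 2.
Table: [297, 207, 328, 531, 641, ., 886, ., ., 504, 768]

4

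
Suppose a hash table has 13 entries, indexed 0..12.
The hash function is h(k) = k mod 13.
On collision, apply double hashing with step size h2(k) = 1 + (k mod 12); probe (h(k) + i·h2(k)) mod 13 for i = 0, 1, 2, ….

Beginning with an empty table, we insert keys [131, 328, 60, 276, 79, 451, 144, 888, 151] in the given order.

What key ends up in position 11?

151

131: h=1 => slot 1
328: h=3 => slot 3
60: h=8 => slot 8
276: h=3, h2=1, probe 3,4 => slot 4
79: h=1, h2=8, probe 1,9 => slot 9
451: h=9, h2=8, probe 9,4,12 => slot 12
144: h=1, h2=1, probe 1,2 => slot 2
888: h=4, h2=1, probe 4,5 => slot 5
151: h=8, h2=8, probe 8,3,11 => slot 11
Table: [∅, 131, 144, 328, 276, 888, ∅, ∅, 60, 79, ∅, 151, 451]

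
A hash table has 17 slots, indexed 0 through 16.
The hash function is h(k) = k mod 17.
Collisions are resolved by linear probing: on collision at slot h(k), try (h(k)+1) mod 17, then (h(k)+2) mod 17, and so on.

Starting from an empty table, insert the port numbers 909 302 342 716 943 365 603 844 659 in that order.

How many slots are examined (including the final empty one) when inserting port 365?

3

909 hashes to 8; slot 8 is free => place at 8.
302 hashes to 13; slot 13 is free => place at 13.
342 hashes to 2; slot 2 is free => place at 2.
716 hashes to 2; 2 taken => place at 3.
943 hashes to 8; 8 taken => place at 9.
365 hashes to 8; 8,9 taken => place at 10.
603 hashes to 8; 8,9,10 taken => place at 11.
844 hashes to 11; 11 taken => place at 12.
659 hashes to 13; 13 taken => place at 14.
Table: [—, —, 342, 716, —, —, —, —, 909, 943, 365, 603, 844, 302, 659, —, —]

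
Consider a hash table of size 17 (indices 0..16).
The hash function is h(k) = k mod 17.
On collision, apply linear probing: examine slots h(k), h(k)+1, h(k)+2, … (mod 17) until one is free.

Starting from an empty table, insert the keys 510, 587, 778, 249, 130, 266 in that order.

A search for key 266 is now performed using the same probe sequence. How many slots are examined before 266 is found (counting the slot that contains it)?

510 hashes to 0; slot 0 is free → place at 0.
587 hashes to 9; slot 9 is free → place at 9.
778 hashes to 13; slot 13 is free → place at 13.
249 hashes to 11; slot 11 is free → place at 11.
130 hashes to 11; 11 taken → place at 12.
266 hashes to 11; 11,12,13 taken → place at 14.
Table: [510, —, —, —, —, —, —, —, —, 587, —, 249, 130, 778, 266, —, —]
Lookup 266: h=11, probe 11,12,13,14 → found at 14.

4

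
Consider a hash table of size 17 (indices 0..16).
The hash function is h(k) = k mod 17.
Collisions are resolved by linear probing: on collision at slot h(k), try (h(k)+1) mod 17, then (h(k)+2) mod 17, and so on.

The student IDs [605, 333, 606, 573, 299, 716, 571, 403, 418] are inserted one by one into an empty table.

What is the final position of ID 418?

605 hashes to 10; slot 10 is free → place at 10.
333 hashes to 10; 10 taken → place at 11.
606 hashes to 11; 11 taken → place at 12.
573 hashes to 12; 12 taken → place at 13.
299 hashes to 10; 10,11,12,13 taken → place at 14.
716 hashes to 2; slot 2 is free → place at 2.
571 hashes to 10; 10,11,12,13,14 taken → place at 15.
403 hashes to 12; 12,13,14,15 taken → place at 16.
418 hashes to 10; 10,11,12,13,14,15,16 taken → place at 0.
Table: [418, —, 716, —, —, —, —, —, —, —, 605, 333, 606, 573, 299, 571, 403]

0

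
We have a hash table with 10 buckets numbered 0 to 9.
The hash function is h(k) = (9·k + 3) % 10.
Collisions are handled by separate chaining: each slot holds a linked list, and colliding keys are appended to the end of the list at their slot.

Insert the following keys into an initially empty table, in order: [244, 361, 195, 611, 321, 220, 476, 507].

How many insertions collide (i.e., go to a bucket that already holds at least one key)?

2

Insert 244: h=9, bucket 9 empty → new chain.
Insert 361: h=2, bucket 2 empty → new chain.
Insert 195: h=8, bucket 8 empty → new chain.
Insert 611: h=2, bucket 2 nonempty → append to chain.
Insert 321: h=2, bucket 2 nonempty → append to chain.
Insert 220: h=3, bucket 3 empty → new chain.
Insert 476: h=7, bucket 7 empty → new chain.
Insert 507: h=6, bucket 6 empty → new chain.
Final buckets:
0: _
1: _
2: 361 -> 611 -> 321
3: 220
4: _
5: _
6: 507
7: 476
8: 195
9: 244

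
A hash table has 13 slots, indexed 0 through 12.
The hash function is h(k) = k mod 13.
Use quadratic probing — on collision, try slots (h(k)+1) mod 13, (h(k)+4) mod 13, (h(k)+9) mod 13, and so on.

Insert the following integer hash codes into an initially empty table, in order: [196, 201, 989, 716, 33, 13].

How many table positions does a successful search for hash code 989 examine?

196: h=1 -> slot 1
201: h=6 -> slot 6
989: h=1, probe 1,2 -> slot 2
716: h=1, probe 1,2,5 -> slot 5
33: h=7 -> slot 7
13: h=0 -> slot 0
Table: [13, 196, 989, ∅, ∅, 716, 201, 33, ∅, ∅, ∅, ∅, ∅]
Lookup 989: h=1, probe 1,2 → found at 2.

2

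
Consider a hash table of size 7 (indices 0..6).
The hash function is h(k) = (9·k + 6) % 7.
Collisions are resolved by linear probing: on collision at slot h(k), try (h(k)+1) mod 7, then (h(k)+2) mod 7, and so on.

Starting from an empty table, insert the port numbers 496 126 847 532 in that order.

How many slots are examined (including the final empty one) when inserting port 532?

Insert 496: h=4, slot 4 empty → index 4.
Insert 126: h=6, slot 6 empty → index 6.
Insert 847: h=6, slot 6 occupied → index 0.
Insert 532: h=6, slots 6,0 occupied → index 1.
Table: [847, 532, -, -, 496, -, 126]

3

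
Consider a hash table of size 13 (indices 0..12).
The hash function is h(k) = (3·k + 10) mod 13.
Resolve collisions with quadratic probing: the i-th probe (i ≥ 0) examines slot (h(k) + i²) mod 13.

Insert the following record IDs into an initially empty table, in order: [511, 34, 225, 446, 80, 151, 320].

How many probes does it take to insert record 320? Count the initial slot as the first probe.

4

511: h=9 -> slot 9
34: h=8 -> slot 8
225: h=9, probe 9,10 -> slot 10
446: h=9, probe 9,10,0 -> slot 0
80: h=3 -> slot 3
151: h=8, probe 8,9,12 -> slot 12
320: h=8, probe 8,9,12,4 -> slot 4
Table: [446, ., ., 80, 320, ., ., ., 34, 511, 225, ., 151]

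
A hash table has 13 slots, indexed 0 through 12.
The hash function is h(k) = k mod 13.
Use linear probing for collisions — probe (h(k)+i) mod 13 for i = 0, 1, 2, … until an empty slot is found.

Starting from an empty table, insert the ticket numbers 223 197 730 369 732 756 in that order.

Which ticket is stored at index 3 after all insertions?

223 hashes to 2; slot 2 is free -> place at 2.
197 hashes to 2; 2 taken -> place at 3.
730 hashes to 2; 2,3 taken -> place at 4.
369 hashes to 5; slot 5 is free -> place at 5.
732 hashes to 4; 4,5 taken -> place at 6.
756 hashes to 2; 2,3,4,5,6 taken -> place at 7.
Table: [-, -, 223, 197, 730, 369, 732, 756, -, -, -, -, -]

197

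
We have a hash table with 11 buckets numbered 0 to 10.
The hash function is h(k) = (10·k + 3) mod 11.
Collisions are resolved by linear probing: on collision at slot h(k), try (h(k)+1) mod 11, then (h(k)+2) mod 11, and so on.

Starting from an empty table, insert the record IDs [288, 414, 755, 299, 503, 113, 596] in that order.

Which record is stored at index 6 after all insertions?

288 hashes to 1; slot 1 is free → place at 1.
414 hashes to 7; slot 7 is free → place at 7.
755 hashes to 7; 7 taken → place at 8.
299 hashes to 1; 1 taken → place at 2.
503 hashes to 6; slot 6 is free → place at 6.
113 hashes to 0; slot 0 is free → place at 0.
596 hashes to 1; 1,2 taken → place at 3.
Table: [113, 288, 299, 596, —, —, 503, 414, 755, —, —]

503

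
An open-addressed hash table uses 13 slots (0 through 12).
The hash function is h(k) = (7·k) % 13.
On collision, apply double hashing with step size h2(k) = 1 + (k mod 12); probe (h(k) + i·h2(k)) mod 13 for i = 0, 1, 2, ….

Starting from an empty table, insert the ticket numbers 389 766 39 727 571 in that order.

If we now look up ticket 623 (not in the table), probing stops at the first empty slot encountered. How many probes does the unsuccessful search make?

2

389 hashes to 6; slot 6 is free → place at 6.
766 hashes to 6, h2=11; 6 taken → place at 4.
39 hashes to 0; slot 0 is free → place at 0.
727 hashes to 6, h2=8; 6 taken → place at 1.
571 hashes to 6, h2=8; 6,1 taken → place at 9.
Table: [39, 727, —, —, 766, —, 389, —, —, 571, —, —, —]
Lookup 623: h=6, h2=12, probe 6,5 → slot 5 empty, not found.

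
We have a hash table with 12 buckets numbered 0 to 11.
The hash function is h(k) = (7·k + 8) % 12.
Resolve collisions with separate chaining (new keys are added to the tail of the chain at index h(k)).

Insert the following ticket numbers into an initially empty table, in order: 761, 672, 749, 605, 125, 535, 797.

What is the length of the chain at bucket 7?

5

Insert 761: h=7, bucket 7 empty -> new chain.
Insert 672: h=8, bucket 8 empty -> new chain.
Insert 749: h=7, bucket 7 nonempty -> append to chain.
Insert 605: h=7, bucket 7 nonempty -> append to chain.
Insert 125: h=7, bucket 7 nonempty -> append to chain.
Insert 535: h=9, bucket 9 empty -> new chain.
Insert 797: h=7, bucket 7 nonempty -> append to chain.
Final buckets:
0: .
1: .
2: .
3: .
4: .
5: .
6: .
7: 761 -> 749 -> 605 -> 125 -> 797
8: 672
9: 535
10: .
11: .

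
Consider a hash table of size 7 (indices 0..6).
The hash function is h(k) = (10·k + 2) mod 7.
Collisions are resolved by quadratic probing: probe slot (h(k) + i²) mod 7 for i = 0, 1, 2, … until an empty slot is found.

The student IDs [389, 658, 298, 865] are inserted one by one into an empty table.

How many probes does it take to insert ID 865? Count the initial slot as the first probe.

3

389: h=0 => slot 0
658: h=2 => slot 2
298: h=0, probe 0,1 => slot 1
865: h=0, probe 0,1,4 => slot 4
Table: [389, 298, 658, ∅, 865, ∅, ∅]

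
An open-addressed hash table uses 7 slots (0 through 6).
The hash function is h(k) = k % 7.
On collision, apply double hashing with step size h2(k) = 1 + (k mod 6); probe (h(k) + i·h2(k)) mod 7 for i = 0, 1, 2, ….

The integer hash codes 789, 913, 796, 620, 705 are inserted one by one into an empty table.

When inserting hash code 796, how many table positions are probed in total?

Insert 789: h=5, slot 5 empty → index 5.
Insert 913: h=3, slot 3 empty → index 3.
Insert 796: h=5, h2=5, slots 5,3 occupied → index 1.
Insert 620: h=4, slot 4 empty → index 4.
Insert 705: h=5, h2=4, slot 5 occupied → index 2.
Table: [∅, 796, 705, 913, 620, 789, ∅]

3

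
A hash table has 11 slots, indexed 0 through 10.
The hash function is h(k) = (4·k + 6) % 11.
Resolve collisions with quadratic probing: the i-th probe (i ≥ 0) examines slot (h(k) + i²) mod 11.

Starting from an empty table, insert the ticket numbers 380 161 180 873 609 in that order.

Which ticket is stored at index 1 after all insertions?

Insert 380: h=8, slot 8 empty → index 8.
Insert 161: h=1, slot 1 empty → index 1.
Insert 180: h=0, slot 0 empty → index 0.
Insert 873: h=0, slots 0,1 occupied → index 4.
Insert 609: h=0, slots 0,1,4 occupied → index 9.
Table: [180, 161, ., ., 873, ., ., ., 380, 609, .]

161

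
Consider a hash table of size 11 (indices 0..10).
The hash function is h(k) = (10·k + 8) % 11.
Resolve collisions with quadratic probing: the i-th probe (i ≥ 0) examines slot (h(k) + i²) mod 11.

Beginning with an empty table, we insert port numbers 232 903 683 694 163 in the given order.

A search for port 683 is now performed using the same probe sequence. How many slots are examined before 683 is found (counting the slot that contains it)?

3

232: h=7 → slot 7
903: h=7, probe 7,8 → slot 8
683: h=7, probe 7,8,0 → slot 0
694: h=7, probe 7,8,0,5 → slot 5
163: h=10 → slot 10
Table: [683, ., ., ., ., 694, ., 232, 903, ., 163]
Lookup 683: h=7, probe 7,8,0 → found at 0.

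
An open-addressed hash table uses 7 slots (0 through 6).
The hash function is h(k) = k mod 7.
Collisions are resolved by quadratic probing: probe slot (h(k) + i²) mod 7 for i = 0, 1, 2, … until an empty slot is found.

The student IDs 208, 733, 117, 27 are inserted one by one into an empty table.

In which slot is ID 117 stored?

208: h=5 => slot 5
733: h=5, probe 5,6 => slot 6
117: h=5, probe 5,6,2 => slot 2
27: h=6, probe 6,0 => slot 0
Table: [27, ., 117, ., ., 208, 733]

2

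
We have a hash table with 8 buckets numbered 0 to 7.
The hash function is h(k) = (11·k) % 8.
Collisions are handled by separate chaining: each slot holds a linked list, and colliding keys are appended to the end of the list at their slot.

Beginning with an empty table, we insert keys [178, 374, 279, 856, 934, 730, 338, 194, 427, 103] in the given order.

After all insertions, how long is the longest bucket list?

178 -> bucket 6
374 -> bucket 2
279 -> bucket 5
856 -> bucket 0
934 -> bucket 2 (collision)
730 -> bucket 6 (collision)
338 -> bucket 6 (collision)
194 -> bucket 6 (collision)
427 -> bucket 1
103 -> bucket 5 (collision)
Final buckets:
0: 856
1: 427
2: 374 -> 934
3: ∅
4: ∅
5: 279 -> 103
6: 178 -> 730 -> 338 -> 194
7: ∅

4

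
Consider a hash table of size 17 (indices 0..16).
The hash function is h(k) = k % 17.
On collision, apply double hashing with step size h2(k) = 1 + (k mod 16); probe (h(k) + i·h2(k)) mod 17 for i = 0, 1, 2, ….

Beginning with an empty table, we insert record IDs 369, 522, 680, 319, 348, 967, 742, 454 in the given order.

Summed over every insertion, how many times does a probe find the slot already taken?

Insert 369: h=12, slot 12 empty → index 12.
Insert 522: h=12, h2=11, slot 12 occupied → index 6.
Insert 680: h=0, slot 0 empty → index 0.
Insert 319: h=13, slot 13 empty → index 13.
Insert 348: h=8, slot 8 empty → index 8.
Insert 967: h=15, slot 15 empty → index 15.
Insert 742: h=11, slot 11 empty → index 11.
Insert 454: h=12, h2=7, slot 12 occupied → index 2.
Table: [680, ∅, 454, ∅, ∅, ∅, 522, ∅, 348, ∅, ∅, 742, 369, 319, ∅, 967, ∅]

2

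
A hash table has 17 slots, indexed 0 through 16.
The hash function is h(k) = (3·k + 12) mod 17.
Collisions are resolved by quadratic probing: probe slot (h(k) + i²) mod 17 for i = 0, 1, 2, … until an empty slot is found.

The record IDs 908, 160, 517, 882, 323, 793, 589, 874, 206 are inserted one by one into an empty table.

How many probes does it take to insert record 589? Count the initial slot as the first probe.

908 hashes to 16; slot 16 is free => place at 16.
160 hashes to 16; 16 taken => place at 0.
517 hashes to 16; 16,0 taken => place at 3.
882 hashes to 6; slot 6 is free => place at 6.
323 hashes to 12; slot 12 is free => place at 12.
793 hashes to 11; slot 11 is free => place at 11.
589 hashes to 11; 11,12 taken => place at 15.
874 hashes to 16; 16,0,3 taken => place at 8.
206 hashes to 1; slot 1 is free => place at 1.
Table: [160, 206, —, 517, —, —, 882, —, 874, —, —, 793, 323, —, —, 589, 908]

3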